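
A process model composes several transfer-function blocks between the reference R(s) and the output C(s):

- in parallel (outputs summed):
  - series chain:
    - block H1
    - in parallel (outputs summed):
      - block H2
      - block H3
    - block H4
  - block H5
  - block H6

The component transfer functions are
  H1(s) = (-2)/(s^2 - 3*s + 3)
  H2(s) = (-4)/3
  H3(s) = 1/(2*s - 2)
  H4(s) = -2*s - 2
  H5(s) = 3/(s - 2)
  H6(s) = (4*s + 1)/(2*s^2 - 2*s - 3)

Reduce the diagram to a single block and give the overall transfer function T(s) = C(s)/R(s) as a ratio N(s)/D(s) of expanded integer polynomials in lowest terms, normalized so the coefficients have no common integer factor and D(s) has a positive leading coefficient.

Step 1 - reduce the parallel group H2, H3 gives (11 - 8*s)/(6*s - 6)
Step 2 - multiply H1, (H2+H3), H4 (series) gives (-16*s^2 + 6*s + 22)/(3*s^3 - 12*s^2 + 18*s - 9)
Step 3 - add (H1*(H2+H3)*H4), H5, H6 (parallel), giving the overall T(s)

Hence the answer: (-2*s^5 - 51*s^4 + 295*s^3 - 414*s^2 - 23*s + 231)/(6*s^6 - 42*s^5 + 111*s^4 - 120*s^3 + 99*s - 54)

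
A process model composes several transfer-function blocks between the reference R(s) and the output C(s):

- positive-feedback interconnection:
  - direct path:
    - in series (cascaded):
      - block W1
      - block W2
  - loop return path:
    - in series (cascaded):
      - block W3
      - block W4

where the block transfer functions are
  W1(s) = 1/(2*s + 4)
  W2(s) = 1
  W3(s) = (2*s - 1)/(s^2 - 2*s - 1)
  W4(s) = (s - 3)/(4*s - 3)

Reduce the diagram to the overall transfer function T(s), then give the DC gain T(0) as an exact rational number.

Step 1 - reduce the series chain W1, W2 = 1/(2*s + 4)
Step 2 - series reduction of W3, W4 = (2*s^2 - 7*s + 3)/(4*s^3 - 11*s^2 + 2*s + 3)
Step 3 - feedback reduction of (W1*W2), (W3*W4) = (4*s^3 - 11*s^2 + 2*s + 3)/(8*s^4 - 6*s^3 - 42*s^2 + 21*s + 9)
Step 3 gives the overall T(s). Then T(0) = 3/9 = 1/3.

Hence the answer: 1/3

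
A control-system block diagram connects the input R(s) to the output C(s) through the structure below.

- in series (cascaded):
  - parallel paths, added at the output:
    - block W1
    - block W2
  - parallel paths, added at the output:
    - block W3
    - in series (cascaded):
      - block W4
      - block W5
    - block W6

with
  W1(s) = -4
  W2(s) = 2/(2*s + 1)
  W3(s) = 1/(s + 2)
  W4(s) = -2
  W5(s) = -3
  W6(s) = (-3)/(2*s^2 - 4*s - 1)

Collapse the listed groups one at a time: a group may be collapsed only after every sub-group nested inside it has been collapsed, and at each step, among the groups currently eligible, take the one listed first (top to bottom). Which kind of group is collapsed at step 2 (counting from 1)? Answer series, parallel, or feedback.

[1] combine W1, W2 in parallel
[2] cascade W4, W5
[3] sum the parallel branches W3, (W4*W5), W6
[4] multiply (W1+W2), (W3+(W4*W5)+W6) (series)
Step 2 collapses a series group.

Final answer: series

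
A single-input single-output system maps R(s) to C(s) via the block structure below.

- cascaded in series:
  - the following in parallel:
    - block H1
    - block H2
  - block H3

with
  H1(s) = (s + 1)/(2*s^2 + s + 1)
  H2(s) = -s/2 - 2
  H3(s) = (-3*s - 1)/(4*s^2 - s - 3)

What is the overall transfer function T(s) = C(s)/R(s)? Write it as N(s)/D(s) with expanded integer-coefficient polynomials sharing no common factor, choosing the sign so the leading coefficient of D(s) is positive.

[1] sum the parallel branches H1, H2; result (-2*s^3 - 9*s^2 - 3*s - 2)/(4*s^2 + 2*s + 2)
[2] combine (H1+H2), H3 in series: this yields T(s), and no further normalization is needed

Therefore the answer is (6*s^4 + 29*s^3 + 18*s^2 + 9*s + 2)/(16*s^4 + 4*s^3 - 6*s^2 - 8*s - 6).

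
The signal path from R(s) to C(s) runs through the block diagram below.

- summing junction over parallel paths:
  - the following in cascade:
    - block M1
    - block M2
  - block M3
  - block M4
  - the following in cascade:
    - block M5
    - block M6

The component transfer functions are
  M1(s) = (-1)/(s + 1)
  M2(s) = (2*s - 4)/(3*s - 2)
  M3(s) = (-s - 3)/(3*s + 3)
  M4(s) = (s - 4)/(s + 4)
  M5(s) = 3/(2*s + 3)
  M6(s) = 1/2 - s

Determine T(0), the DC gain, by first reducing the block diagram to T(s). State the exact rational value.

Step 1: multiply M1, M2 (series) gives (4 - 2*s)/(3*s^2 + s - 2)
Step 2: reduce the series chain M5, M6 gives (3 - 6*s)/(4*s + 6)
Step 3: add (M1*M2), M3, M4, (M5*M6) (parallel) gives (-30*s^4 - 403*s^3 - 475*s^2 + 234*s + 504)/(36*s^4 + 210*s^3 + 258*s^2 - 60*s - 144)
The step-3 result is T(s). Setting s = 0: T(0) = 504/(-144) = -7/2.

Final answer: -7/2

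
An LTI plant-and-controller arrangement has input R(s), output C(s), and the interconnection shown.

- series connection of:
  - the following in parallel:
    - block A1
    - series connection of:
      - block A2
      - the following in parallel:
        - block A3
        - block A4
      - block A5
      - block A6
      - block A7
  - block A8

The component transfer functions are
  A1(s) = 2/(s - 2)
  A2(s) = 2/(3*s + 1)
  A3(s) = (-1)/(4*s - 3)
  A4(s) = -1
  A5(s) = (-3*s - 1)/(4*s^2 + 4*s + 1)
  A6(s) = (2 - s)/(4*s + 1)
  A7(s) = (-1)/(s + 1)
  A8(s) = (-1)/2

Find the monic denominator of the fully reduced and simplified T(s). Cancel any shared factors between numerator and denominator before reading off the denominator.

The answer is s^6 - s^5/2 - 47*s^4/16 - 7*s^3/8 + 73*s^2/64 + 43*s/64 + 3/32.

Reasoning:
Step 1 - sum the parallel branches A3, A4; result (2 - 4*s)/(4*s - 3)
Step 2 - series reduction of A2, (A3+A4), A5, A6, A7; result (8*s^2 - 20*s + 8)/(64*s^5 + 96*s^4 + 4*s^3 - 48*s^2 - 23*s - 3)
Step 3 - combine A1, (A2*(A3+A4)*A5*A6*A7) in parallel; result (128*s^5 + 192*s^4 + 16*s^3 - 132*s^2 + 2*s - 22)/(64*s^6 - 32*s^5 - 188*s^4 - 56*s^3 + 73*s^2 + 43*s + 6)
Step 4 - combine (A1+(A2*(A3+A4)*A5*A6*A7)), A8 in series; result (-64*s^5 - 96*s^4 - 8*s^3 + 66*s^2 - s + 11)/(64*s^6 - 32*s^5 - 188*s^4 - 56*s^3 + 73*s^2 + 43*s + 6)
The result of step 4 is T(s) in lowest terms. Its denominator has leading coefficient 64; dividing the denominator through by 64 makes it monic.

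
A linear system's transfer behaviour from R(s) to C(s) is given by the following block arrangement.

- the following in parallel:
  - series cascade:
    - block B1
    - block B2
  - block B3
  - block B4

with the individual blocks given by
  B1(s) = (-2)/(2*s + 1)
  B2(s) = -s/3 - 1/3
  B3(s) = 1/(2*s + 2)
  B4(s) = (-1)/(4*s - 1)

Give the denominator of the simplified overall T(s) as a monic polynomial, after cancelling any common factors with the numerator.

First reduce the diagram to T(s).

1. combine B1, B2 in series, giving (2*s + 2)/(6*s + 3)
2. sum the parallel branches (B1*B2), B3, B4, giving (16*s^3 + 40*s^2 - 4*s - 13)/(48*s^3 + 60*s^2 + 6*s - 6)
That last expression is T(s), already simplified. Scaling its denominator by 1/48 (the reciprocal of the leading coefficient) yields the monic denominator.

Answer: s^3 + 5*s^2/4 + s/8 - 1/8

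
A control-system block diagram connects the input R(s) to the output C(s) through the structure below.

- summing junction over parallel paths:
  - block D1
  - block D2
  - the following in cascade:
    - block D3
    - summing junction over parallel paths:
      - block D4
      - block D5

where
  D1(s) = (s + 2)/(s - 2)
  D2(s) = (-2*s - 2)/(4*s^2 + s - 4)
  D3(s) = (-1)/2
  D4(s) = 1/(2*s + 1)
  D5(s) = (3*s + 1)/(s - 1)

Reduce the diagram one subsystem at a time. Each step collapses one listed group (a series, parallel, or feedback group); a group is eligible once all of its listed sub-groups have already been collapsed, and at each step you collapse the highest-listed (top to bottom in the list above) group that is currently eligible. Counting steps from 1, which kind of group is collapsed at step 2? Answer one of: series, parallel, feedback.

1. sum the parallel branches D4, D5
2. reduce the series chain D3, (D4+D5)
3. add D1, D2, (D3*(D4+D5)) (parallel)
Step 2: series.

Answer: series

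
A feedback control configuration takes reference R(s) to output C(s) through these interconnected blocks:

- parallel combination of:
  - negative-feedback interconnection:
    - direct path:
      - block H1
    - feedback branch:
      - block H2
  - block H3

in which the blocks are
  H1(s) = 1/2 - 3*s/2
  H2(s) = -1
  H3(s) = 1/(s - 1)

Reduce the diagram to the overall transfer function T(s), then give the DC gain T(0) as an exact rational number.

First reduce the diagram to T(s).

Step 1. feedback reduction of H1, H2 = (1 - 3*s)/(3*s + 1)
Step 2. parallel reduction of [H1/(1+H1*H2)], H3 = (-3*s^2 + 7*s)/(3*s^2 - 2*s - 1)
Step 2 gives the overall T(s). Then T(0) = 0/(-1) = 0.

Answer: 0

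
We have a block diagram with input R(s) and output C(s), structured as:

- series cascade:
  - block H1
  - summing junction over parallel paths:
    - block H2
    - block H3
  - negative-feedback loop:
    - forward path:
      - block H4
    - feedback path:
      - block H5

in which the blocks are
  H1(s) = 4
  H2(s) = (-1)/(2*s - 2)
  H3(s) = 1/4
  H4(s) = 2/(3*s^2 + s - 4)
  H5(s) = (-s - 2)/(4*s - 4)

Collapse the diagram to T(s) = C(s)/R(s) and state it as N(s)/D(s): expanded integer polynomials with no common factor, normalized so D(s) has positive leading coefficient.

(1) add H2, H3 (parallel): (s - 3)/(4*s - 4)
(2) apply the feedback formula to H4, H5: (4*s - 4)/(6*s^3 - 4*s^2 - 11*s + 6)
(3) reduce the series chain H1, (H2+H3), [H4/(1+H4*H5)]: this yields T(s), and no further normalization is needed

Final answer: (4*s - 12)/(6*s^3 - 4*s^2 - 11*s + 6)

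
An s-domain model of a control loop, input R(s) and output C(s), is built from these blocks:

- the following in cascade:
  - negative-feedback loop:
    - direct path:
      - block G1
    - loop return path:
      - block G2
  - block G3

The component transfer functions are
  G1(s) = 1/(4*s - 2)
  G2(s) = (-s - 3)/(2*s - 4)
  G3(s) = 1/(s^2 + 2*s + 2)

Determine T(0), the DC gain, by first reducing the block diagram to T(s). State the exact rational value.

The answer is -2/5.

Reasoning:
Step 1 - feedback reduction of G1, G2 -> (2*s - 4)/(8*s^2 - 21*s + 5)
Step 2 - reduce the series chain [G1/(1+G1*G2)], G3 -> (2*s - 4)/(8*s^4 - 5*s^3 - 21*s^2 - 32*s + 10)
The step-2 result is T(s). Setting s = 0: T(0) = -4/10 = -2/5.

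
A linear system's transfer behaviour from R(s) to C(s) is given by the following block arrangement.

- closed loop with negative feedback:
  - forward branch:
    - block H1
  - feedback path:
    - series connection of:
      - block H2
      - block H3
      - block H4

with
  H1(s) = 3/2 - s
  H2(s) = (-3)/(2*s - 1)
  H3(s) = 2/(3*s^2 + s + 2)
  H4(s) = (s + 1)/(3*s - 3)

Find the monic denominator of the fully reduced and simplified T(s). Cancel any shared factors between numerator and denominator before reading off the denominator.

Reducing step by step:

1. cascade H2, H3, H4: (-2*s - 2)/(6*s^4 - 7*s^3 + 4*s^2 - 5*s + 2)
2. collapse the loop (H1 forward, (H2*H3*H4) return): (-12*s^5 + 32*s^4 - 29*s^3 + 22*s^2 - 19*s + 6)/(12*s^4 - 14*s^3 + 12*s^2 - 12*s - 2)
That last expression is T(s), already simplified. Scaling its denominator by 1/12 (the reciprocal of the leading coefficient) yields the monic denominator.

Answer: s^4 - 7*s^3/6 + s^2 - s - 1/6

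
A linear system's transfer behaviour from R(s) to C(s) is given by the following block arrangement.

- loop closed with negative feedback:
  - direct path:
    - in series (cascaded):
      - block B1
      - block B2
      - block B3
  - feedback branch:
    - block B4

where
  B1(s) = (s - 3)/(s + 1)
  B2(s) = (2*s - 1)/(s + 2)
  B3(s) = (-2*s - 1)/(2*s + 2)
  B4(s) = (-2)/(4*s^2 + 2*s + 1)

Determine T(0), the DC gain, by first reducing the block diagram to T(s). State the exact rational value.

1. combine B1, B2, B3 in series; result (-4*s^3 + 12*s^2 + s - 3)/(2*s^3 + 8*s^2 + 10*s + 4)
2. feedback reduction of (B1*B2*B3), B4; result (-16*s^5 + 40*s^4 + 24*s^3 + 2*s^2 - 5*s - 3)/(8*s^5 + 36*s^4 + 66*s^3 + 20*s^2 + 16*s + 10)
Evaluating the step-2 result (the overall T(s)) at s = 0 gives T(0) = -3/10.

Therefore the answer is -3/10.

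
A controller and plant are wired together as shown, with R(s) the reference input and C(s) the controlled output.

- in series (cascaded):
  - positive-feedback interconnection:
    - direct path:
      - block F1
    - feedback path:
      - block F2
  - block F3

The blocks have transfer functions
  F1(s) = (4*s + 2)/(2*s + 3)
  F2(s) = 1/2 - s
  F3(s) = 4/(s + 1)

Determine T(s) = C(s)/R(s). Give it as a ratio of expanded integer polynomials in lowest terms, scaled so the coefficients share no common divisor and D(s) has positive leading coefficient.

Step 1: collapse the loop (F1 forward, F2 return) = (2*s + 1)/(2*s^2 + s + 1)
Step 2: reduce the series chain [F1/(1-F1*F2)], F3, giving the overall T(s)

Hence the answer: (8*s + 4)/(2*s^3 + 3*s^2 + 2*s + 1)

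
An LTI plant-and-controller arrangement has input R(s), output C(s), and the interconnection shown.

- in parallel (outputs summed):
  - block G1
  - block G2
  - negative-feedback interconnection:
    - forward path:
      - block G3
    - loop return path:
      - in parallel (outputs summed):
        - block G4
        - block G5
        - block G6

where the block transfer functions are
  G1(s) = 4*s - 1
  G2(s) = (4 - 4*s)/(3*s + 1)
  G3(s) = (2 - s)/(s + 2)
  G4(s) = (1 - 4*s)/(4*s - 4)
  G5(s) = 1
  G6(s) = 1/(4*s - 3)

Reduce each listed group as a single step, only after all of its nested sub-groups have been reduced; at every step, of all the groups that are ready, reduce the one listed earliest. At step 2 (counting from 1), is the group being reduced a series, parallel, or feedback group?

(1) add G4, G5, G6 (parallel)
(2) apply the feedback formula to G3, (G4+G5+G6)
(3) sum the parallel branches G1, G2, [G3/(1+G3*(G4+G5+G6))]
So the answer for step 2 is feedback.

Answer: feedback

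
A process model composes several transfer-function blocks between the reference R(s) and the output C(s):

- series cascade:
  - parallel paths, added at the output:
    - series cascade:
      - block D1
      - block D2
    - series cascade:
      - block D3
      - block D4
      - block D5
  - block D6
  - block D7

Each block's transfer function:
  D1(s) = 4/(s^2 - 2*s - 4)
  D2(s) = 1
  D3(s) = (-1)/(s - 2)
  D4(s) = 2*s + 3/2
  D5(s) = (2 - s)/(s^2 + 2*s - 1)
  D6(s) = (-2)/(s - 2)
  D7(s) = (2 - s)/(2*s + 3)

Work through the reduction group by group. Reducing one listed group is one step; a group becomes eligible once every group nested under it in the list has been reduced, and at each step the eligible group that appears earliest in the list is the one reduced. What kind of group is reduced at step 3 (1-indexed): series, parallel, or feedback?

[1] cascade D1, D2
[2] series reduction of D3, D4, D5
[3] reduce the parallel group (D1*D2), (D3*D4*D5)
[4] series reduction of ((D1*D2)+(D3*D4*D5)), D6, D7
The group at step 3 is a parallel group.

Therefore the answer is parallel.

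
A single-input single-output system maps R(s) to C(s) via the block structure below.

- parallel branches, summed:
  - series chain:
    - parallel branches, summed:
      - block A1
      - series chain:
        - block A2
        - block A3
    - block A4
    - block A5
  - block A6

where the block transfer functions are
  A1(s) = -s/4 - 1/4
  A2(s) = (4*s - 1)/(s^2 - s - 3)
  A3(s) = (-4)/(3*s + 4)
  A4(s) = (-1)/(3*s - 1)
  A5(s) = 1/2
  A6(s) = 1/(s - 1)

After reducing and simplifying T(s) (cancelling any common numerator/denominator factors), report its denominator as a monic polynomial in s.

Reducing step by step:

(1) cascade A2, A3 -> (4 - 16*s)/(3*s^3 + s^2 - 13*s - 12)
(2) add A1, (A2*A3) (parallel) -> (-3*s^4 - 4*s^3 + 12*s^2 - 39*s + 28)/(12*s^3 + 4*s^2 - 52*s - 48)
(3) reduce the series chain (A1+(A2*A3)), A4, A5 -> (3*s^4 + 4*s^3 - 12*s^2 + 39*s - 28)/(72*s^4 - 320*s^2 - 184*s + 96)
(4) add ((A1+(A2*A3))*A4*A5), A6 (parallel) -> (3*s^5 + 73*s^4 - 16*s^3 - 269*s^2 - 251*s + 124)/(72*s^5 - 72*s^4 - 320*s^3 + 136*s^2 + 280*s - 96)
The result of step 4 is T(s) in lowest terms. Its denominator has leading coefficient 72; dividing the denominator through by 72 makes it monic.

Answer: s^5 - s^4 - 40*s^3/9 + 17*s^2/9 + 35*s/9 - 4/3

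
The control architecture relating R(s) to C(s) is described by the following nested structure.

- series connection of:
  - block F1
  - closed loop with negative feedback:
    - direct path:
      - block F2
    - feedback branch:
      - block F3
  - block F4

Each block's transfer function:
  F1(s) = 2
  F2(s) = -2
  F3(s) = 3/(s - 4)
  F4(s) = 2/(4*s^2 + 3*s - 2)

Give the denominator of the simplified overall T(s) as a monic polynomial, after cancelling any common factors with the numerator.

Step 1. reduce the feedback loop with forward F2 and return F3, giving (8 - 2*s)/(s - 10)
Step 2. combine F1, [F2/(1+F2*F3)], F4 in series, giving (32 - 8*s)/(4*s^3 - 37*s^2 - 32*s + 20)
That last expression is T(s), already simplified. Scaling its denominator by 1/4 (the reciprocal of the leading coefficient) yields the monic denominator.

Hence the answer: s^3 - 37*s^2/4 - 8*s + 5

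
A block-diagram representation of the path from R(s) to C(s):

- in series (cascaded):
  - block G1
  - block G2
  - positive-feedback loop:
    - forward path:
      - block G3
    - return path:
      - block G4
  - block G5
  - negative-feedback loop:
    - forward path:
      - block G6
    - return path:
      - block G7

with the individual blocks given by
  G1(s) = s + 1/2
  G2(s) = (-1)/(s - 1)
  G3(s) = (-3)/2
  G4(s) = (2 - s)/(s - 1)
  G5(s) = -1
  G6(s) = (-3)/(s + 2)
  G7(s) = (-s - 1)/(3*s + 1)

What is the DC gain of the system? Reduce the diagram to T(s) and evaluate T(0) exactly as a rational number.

1. close the feedback loop around G3, G4 -> (3*s - 3)/(s - 4)
2. feedback reduction of G6, G7 -> (-9*s - 3)/(3*s^2 + 10*s + 5)
3. multiply G1, G2, [G3/(1-G3*G4)], G5, [G6/(1+G6*G7)] (series) -> (-54*s^2 - 45*s - 9)/(6*s^3 - 4*s^2 - 70*s - 40)
Evaluating the step-3 result (the overall T(s)) at s = 0 gives T(0) = -9/(-40) = 9/40.

Hence the answer: 9/40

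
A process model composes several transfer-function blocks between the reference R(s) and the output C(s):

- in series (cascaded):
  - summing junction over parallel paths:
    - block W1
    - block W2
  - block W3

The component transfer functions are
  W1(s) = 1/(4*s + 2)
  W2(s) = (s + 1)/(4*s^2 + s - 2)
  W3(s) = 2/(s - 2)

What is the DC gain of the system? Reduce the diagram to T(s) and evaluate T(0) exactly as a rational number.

1. parallel reduction of W1, W2 gives (8*s^2 + 7*s)/(16*s^3 + 12*s^2 - 6*s - 4)
2. series reduction of (W1+W2), W3 gives (8*s^2 + 7*s)/(8*s^4 - 10*s^3 - 15*s^2 + 4*s + 4)
Step 2 gives the overall T(s). Then T(0) = 0/4 = 0.

Therefore the answer is 0.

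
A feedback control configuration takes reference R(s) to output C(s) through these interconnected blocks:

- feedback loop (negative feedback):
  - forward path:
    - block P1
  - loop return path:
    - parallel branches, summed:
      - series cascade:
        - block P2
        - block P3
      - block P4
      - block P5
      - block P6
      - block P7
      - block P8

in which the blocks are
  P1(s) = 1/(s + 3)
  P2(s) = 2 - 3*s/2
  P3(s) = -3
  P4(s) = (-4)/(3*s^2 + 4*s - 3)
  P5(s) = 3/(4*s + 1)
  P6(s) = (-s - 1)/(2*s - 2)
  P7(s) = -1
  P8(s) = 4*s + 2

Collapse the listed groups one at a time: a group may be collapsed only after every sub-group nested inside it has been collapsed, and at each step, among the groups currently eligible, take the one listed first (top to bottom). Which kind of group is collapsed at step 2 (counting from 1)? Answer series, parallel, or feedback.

(1) combine P2, P3 in series
(2) sum the parallel branches (P2*P3), P4, P5, P6, P7, P8
(3) feedback reduction of P1, ((P2*P3)+P4+P5+P6+P7+P8)
Step 2 collapses a parallel group.

Answer: parallel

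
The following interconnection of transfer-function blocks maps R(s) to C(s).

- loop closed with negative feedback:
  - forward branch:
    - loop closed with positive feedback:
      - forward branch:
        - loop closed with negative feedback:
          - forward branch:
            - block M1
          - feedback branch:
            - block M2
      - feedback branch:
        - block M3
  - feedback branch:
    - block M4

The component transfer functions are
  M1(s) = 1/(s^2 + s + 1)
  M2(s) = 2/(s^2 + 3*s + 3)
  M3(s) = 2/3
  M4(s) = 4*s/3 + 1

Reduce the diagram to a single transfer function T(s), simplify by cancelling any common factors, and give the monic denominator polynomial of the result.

The answer is s^4 + 16*s^3/3 + 34*s^2/3 + 11*s + 6.

Reasoning:
[1] feedback reduction of M1, M2: (s^2 + 3*s + 3)/(s^4 + 4*s^3 + 7*s^2 + 6*s + 5)
[2] close the feedback loop around [M1/(1+M1*M2)], M3: (3*s^2 + 9*s + 9)/(3*s^4 + 12*s^3 + 19*s^2 + 12*s + 9)
[3] feedback reduction of [[M1/(1+M1*M2)]/(1-[M1/(1+M1*M2)]*M3)], M4: (3*s^2 + 9*s + 9)/(3*s^4 + 16*s^3 + 34*s^2 + 33*s + 18)
T(s) is the step-3 result (common factors already cancelled). Leading coefficient of the denominator: 3. Divide through by 3 for the monic polynomial.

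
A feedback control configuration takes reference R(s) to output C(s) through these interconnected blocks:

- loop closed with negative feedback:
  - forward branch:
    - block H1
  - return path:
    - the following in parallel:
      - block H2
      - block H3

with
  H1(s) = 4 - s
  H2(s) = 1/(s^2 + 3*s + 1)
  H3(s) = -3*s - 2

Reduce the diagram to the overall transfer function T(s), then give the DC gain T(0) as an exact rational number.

Answer: -4/3

Working:
(1) sum the parallel branches H2, H3, giving (-3*s^3 - 11*s^2 - 9*s - 1)/(s^2 + 3*s + 1)
(2) close the feedback loop around H1, (H2+H3), giving (-s^3 + s^2 + 11*s + 4)/(3*s^4 - s^3 - 34*s^2 - 32*s - 3)
Step 2 gives the overall T(s). Then T(0) = 4/(-3) = -4/3.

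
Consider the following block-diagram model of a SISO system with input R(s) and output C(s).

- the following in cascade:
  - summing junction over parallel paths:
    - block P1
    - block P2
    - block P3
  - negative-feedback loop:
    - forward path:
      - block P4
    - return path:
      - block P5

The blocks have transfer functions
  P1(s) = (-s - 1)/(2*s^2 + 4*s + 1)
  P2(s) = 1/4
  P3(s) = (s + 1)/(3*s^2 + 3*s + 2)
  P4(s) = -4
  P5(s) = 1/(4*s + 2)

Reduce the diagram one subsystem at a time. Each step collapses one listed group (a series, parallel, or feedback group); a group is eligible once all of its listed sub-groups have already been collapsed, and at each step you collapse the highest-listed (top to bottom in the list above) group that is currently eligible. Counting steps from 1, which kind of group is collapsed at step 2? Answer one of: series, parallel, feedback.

[1] parallel reduction of P1, P2, P3
[2] collapse the loop (P4 forward, P5 return)
[3] combine (P1+P2+P3), [P4/(1+P4*P5)] in series
Step 2 collapses a feedback group.

Final answer: feedback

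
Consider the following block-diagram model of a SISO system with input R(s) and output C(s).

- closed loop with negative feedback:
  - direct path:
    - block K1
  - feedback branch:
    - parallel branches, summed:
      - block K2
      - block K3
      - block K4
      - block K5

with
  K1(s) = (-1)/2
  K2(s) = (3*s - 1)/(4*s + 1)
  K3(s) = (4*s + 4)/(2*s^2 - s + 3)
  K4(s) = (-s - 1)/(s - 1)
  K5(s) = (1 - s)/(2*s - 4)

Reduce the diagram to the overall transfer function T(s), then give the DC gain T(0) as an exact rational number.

The answer is -12/11.

Reasoning:
Step 1: reduce the parallel group K2, K3, K4, K5; result (-12*s^5 + 24*s^4 + s^3 - 105*s^2 + 159*s + 13)/(16*s^5 - 52*s^4 + 66*s^3 - 68*s^2 + 26*s + 12)
Step 2: apply the feedback formula to K1, (K2+K3+K4+K5); result (-16*s^5 + 52*s^4 - 66*s^3 + 68*s^2 - 26*s - 12)/(44*s^5 - 128*s^4 + 131*s^3 - 31*s^2 - 107*s + 11)
Step 2 gives the overall T(s). Then T(0) = -12/11.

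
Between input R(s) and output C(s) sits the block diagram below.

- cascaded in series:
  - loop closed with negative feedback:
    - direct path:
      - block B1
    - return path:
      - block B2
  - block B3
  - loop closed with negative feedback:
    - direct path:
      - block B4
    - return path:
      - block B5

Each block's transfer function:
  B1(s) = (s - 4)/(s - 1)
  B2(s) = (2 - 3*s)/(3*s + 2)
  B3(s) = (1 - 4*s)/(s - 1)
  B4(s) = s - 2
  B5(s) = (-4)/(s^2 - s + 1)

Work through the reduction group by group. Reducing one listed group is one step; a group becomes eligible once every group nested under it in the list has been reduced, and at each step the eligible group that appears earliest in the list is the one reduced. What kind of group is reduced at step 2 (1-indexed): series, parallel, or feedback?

Step 1 - apply the feedback formula to B1, B2
Step 2 - apply the feedback formula to B4, B5
Step 3 - reduce the series chain [B1/(1+B1*B2)], B3, [B4/(1+B4*B5)]
At step 2 the group reduced is feedback.

Answer: feedback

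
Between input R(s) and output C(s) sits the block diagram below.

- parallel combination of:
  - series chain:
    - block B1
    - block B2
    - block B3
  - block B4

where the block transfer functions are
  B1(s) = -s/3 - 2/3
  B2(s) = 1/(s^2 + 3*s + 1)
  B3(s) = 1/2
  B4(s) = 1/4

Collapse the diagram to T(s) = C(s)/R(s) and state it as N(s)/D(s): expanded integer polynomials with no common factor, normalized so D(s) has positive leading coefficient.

Step 1 - cascade B1, B2, B3 -> (-s - 2)/(6*s^2 + 18*s + 6)
Step 2 - reduce the parallel group (B1*B2*B3), B4: this yields T(s), and no further normalization is needed

Final answer: (3*s^2 + 7*s - 1)/(12*s^2 + 36*s + 12)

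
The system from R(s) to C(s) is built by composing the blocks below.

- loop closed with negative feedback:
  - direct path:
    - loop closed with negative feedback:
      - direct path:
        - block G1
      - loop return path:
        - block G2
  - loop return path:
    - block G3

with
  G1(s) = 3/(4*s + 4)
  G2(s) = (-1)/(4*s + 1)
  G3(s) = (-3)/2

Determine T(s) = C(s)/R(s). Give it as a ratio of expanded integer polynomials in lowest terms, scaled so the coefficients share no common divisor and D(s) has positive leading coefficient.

Step 1 - reduce the feedback loop with forward G1 and return G2, giving (12*s + 3)/(16*s^2 + 20*s + 1)
Step 2 - collapse the loop ([G1/(1+G1*G2)] forward, G3 return), giving the overall T(s)

Hence the answer: (24*s + 6)/(32*s^2 + 4*s - 7)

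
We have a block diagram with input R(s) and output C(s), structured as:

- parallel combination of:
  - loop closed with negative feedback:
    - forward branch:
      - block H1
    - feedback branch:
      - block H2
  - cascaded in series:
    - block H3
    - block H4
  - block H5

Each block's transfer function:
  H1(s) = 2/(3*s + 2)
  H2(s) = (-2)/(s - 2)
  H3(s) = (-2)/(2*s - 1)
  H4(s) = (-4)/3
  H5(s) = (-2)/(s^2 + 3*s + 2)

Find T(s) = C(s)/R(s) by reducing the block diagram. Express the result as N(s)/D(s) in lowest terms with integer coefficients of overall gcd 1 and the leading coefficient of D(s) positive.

1. apply the feedback formula to H1, H2; result (2*s - 4)/(3*s^2 - 4*s - 8)
2. combine H3, H4 in series; result 8/(6*s - 3)
3. add [H1/(1+H1*H2)], (H3*H4), H5 (parallel), giving the overall T(s)

Final answer: (36*s^4 + 10*s^3 - 100*s^2 - 208*s - 152)/(18*s^5 + 21*s^4 - 99*s^3 - 150*s^2 + 48)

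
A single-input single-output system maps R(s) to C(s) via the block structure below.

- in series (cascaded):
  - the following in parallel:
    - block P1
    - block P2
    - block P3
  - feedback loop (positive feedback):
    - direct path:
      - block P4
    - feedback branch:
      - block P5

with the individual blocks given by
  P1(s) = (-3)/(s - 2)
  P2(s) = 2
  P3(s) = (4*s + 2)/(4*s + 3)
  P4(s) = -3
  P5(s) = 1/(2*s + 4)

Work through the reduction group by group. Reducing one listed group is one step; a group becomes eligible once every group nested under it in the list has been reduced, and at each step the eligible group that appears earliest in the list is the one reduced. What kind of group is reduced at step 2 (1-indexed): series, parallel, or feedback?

Reducing step by step:

1. sum the parallel branches P1, P2, P3
2. apply the feedback formula to P4, P5
3. multiply (P1+P2+P3), [P4/(1-P4*P5)] (series)
Step 2 collapses a feedback group.

Answer: feedback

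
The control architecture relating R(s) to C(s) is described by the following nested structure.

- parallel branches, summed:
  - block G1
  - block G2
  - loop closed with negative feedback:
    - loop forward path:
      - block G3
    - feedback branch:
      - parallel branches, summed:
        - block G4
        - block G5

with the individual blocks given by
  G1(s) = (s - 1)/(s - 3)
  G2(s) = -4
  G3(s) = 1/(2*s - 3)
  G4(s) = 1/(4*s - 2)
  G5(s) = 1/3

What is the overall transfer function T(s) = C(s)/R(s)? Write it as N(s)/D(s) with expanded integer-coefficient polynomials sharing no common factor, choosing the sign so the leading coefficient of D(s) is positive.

The answer is (-72*s^3 + 408*s^2 - 583*s + 227)/(24*s^3 - 116*s^2 + 151*s - 57).

Reasoning:
Step 1. reduce the parallel group G4, G5: (4*s + 1)/(12*s - 6)
Step 2. collapse the loop (G3 forward, (G4+G5) return): (12*s - 6)/(24*s^2 - 44*s + 19)
Step 3. sum the parallel branches G1, G2, [G3/(1+G3*(G4+G5))], which is the overall transfer function T(s) = C(s)/R(s) in lowest terms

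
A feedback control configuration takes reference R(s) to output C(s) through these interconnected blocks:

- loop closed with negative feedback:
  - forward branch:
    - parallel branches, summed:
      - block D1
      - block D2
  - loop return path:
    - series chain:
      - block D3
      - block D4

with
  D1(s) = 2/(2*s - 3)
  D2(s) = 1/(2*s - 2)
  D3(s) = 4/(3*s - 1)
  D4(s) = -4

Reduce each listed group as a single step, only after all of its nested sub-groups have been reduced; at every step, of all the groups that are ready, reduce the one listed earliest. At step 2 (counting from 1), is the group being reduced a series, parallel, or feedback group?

Reducing step by step:

1. sum the parallel branches D1, D2
2. combine D3, D4 in series
3. apply the feedback formula to (D1+D2), (D3*D4)
Step 2 collapses a series group.

Answer: series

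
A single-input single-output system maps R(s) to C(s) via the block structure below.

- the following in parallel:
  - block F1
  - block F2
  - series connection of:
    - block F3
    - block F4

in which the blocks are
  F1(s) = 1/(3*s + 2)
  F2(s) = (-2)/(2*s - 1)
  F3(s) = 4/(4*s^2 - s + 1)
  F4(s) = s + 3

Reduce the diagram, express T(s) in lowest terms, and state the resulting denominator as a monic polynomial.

1. series reduction of F3, F4, giving (4*s + 12)/(4*s^2 - s + 1)
2. reduce the parallel group F1, F2, (F3*F4), giving (8*s^3 + 60*s^2 + 5*s - 29)/(24*s^4 - 2*s^3 - 3*s^2 + 3*s - 2)
No further cancellation is possible in the step-2 result, so that is T(s). Its denominator becomes monic after dividing by the leading coefficient 24.

Therefore the answer is s^4 - s^3/12 - s^2/8 + s/8 - 1/12.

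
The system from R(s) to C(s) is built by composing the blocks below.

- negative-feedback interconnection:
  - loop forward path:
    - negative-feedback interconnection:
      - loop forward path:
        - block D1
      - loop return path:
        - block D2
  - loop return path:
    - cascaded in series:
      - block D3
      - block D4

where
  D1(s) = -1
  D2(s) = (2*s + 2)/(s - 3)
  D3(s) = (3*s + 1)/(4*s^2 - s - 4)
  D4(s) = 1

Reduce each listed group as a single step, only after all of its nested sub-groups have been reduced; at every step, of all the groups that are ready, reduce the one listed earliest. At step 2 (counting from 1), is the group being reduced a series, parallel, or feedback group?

Answer: series

Working:
1. collapse the loop (D1 forward, D2 return)
2. series reduction of D3, D4
3. close the feedback loop around [D1/(1+D1*D2)], (D3*D4)
At step 2 the group reduced is series.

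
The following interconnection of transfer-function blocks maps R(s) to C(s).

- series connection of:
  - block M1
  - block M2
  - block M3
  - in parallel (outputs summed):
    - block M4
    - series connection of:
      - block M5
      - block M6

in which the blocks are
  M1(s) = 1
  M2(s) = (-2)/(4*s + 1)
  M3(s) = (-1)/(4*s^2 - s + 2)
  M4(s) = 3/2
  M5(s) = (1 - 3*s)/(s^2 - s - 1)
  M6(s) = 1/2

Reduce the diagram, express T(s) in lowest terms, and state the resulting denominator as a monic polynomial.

First reduce the diagram to T(s).

(1) series reduction of M5, M6: (1 - 3*s)/(2*s^2 - 2*s - 2)
(2) add M4, (M5*M6) (parallel): (3*s^2 - 6*s - 2)/(2*s^2 - 2*s - 2)
(3) combine M1, M2, M3, (M4+(M5*M6)) in series: (3*s^2 - 6*s - 2)/(16*s^5 - 16*s^4 - 9*s^3 - 5*s^2 - 9*s - 2)
No further cancellation is possible in the step-3 result, so that is T(s). Its denominator becomes monic after dividing by the leading coefficient 16.

Answer: s^5 - s^4 - 9*s^3/16 - 5*s^2/16 - 9*s/16 - 1/8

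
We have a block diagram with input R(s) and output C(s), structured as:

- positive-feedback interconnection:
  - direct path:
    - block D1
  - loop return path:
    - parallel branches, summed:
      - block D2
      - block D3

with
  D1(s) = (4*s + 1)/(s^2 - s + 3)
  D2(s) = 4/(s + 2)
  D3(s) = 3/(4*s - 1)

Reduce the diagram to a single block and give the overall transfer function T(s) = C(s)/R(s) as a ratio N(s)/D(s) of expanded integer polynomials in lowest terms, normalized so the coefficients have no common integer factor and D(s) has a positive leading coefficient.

Reducing step by step:

Step 1: add D2, D3 (parallel) -> (19*s + 2)/(4*s^2 + 7*s - 2)
Step 2: reduce the feedback loop with forward D1 and return (D2+D3), which is the overall transfer function T(s) = C(s)/R(s) in lowest terms

Answer: (16*s^3 + 32*s^2 - s - 2)/(4*s^4 + 3*s^3 - 73*s^2 - 4*s - 8)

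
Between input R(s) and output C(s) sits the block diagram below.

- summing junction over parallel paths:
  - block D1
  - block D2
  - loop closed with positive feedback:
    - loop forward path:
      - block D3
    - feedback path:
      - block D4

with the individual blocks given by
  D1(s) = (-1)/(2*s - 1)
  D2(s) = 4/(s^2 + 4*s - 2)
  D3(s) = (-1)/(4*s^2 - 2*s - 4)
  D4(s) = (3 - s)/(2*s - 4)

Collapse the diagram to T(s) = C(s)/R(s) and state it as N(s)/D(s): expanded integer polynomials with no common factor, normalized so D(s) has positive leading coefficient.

The answer is (-8*s^5 + 48*s^4 - 101*s^3 + 61*s^2 + 42*s - 30)/(16*s^6 + 16*s^5 - 206*s^4 + 207*s^3 + 101*s^2 - 154*s + 38).

Reasoning:
Step 1 - apply the feedback formula to D3, D4; result (4 - 2*s)/(8*s^3 - 20*s^2 - s + 19)
Step 2 - reduce the parallel group D1, D2, [D3/(1-D3*D4)]: this yields T(s), and no further normalization is needed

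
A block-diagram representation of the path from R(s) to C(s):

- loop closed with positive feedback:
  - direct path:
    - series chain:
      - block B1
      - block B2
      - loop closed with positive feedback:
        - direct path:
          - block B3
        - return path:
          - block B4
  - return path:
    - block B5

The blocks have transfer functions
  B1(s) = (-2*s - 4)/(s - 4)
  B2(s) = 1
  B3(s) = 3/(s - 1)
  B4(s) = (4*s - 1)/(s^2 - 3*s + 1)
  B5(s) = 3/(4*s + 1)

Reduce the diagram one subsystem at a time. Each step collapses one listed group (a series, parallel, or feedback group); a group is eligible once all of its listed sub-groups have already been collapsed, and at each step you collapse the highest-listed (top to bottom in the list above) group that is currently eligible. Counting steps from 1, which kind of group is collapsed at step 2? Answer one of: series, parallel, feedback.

Step 1 - reduce the feedback loop with forward B3 and return B4
Step 2 - cascade B1, B2, [B3/(1-B3*B4)]
Step 3 - reduce the feedback loop with forward (B1*B2*[B3/(1-B3*B4)]) and return B5
At step 2 the group reduced is series.

Final answer: series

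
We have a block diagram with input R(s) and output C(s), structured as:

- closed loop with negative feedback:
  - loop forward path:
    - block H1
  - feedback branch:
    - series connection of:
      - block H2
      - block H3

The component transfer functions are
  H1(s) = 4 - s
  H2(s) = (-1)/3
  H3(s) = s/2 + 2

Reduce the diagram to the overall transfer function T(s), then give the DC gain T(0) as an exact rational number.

1. multiply H2, H3 (series) -> -s/6 - 2/3
2. apply the feedback formula to H1, (H2*H3) -> (24 - 6*s)/(s^2 - 10)
The step-2 result is T(s). Setting s = 0: T(0) = 24/(-10) = -12/5.

Answer: -12/5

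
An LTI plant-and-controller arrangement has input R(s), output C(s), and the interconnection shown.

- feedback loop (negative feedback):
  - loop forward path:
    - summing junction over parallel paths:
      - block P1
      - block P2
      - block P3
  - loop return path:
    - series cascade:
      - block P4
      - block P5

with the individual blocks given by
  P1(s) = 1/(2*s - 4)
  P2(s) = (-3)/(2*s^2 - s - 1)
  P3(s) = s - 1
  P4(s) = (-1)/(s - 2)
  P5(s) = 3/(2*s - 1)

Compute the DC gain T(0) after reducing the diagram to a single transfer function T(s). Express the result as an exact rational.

Reducing step by step:

(1) combine P1, P2, P3 in parallel gives (4*s^4 - 14*s^3 + 14*s^2 - 5*s + 7)/(4*s^3 - 10*s^2 + 2*s + 4)
(2) multiply P4, P5 (series) gives (-3)/(2*s^2 - 5*s + 2)
(3) feedback reduction of (P1+P2+P3), (P4*P5) gives (8*s^6 - 48*s^5 + 106*s^4 - 108*s^3 + 67*s^2 - 45*s + 14)/(8*s^5 - 52*s^4 + 104*s^3 - 64*s^2 - s - 13)
Evaluating the step-3 result (the overall T(s)) at s = 0 gives T(0) = 14/(-13) = -14/13.

Answer: -14/13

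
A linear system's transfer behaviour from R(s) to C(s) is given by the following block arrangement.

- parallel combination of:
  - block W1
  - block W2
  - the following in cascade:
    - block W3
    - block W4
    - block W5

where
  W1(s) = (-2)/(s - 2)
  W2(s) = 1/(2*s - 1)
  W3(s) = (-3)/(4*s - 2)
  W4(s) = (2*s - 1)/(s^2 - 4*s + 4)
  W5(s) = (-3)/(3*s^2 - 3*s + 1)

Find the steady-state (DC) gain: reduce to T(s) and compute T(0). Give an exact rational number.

Step 1. cascade W3, W4, W5 -> 9/(6*s^4 - 30*s^3 + 50*s^2 - 32*s + 8)
Step 2. reduce the parallel group W1, W2, (W3*W4*W5) -> (-18*s^4 + 54*s^3 - 42*s^2 + 30*s - 9)/(12*s^5 - 66*s^4 + 130*s^3 - 114*s^2 + 48*s - 8)
DC gain: substitute s = 0 into T(s) from step 2: T(0) = -9/(-8) = 9/8.

Hence the answer: 9/8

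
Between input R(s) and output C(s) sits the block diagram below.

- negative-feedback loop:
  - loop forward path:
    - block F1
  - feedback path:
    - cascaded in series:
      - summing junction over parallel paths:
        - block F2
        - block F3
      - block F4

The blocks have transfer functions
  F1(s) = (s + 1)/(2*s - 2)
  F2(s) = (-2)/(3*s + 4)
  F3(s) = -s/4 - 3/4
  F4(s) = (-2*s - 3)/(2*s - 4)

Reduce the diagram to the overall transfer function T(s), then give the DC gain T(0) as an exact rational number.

The answer is -16/47.

Reasoning:
Step 1. sum the parallel branches F2, F3 gives (-3*s^2 - 13*s - 20)/(12*s + 16)
Step 2. cascade (F2+F3), F4 gives (6*s^3 + 35*s^2 + 79*s + 60)/(24*s^2 - 16*s - 64)
Step 3. reduce the feedback loop with forward F1 and return ((F2+F3)*F4) gives (24*s^3 + 8*s^2 - 80*s - 64)/(6*s^4 + 89*s^3 + 34*s^2 + 43*s + 188)
Evaluating the step-3 result (the overall T(s)) at s = 0 gives T(0) = -64/188 = -16/47.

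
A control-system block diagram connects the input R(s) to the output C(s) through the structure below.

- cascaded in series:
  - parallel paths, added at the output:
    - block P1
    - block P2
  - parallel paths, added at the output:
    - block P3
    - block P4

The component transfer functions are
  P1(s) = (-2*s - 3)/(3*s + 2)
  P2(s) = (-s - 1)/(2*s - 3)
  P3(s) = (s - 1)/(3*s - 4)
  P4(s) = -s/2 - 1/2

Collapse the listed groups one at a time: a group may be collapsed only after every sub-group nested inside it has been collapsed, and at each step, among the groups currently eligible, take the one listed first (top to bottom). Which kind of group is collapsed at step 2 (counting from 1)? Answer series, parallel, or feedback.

The answer is parallel.

Reasoning:
1. parallel reduction of P1, P2
2. add P3, P4 (parallel)
3. cascade (P1+P2), (P3+P4)
The group at step 2 is a parallel group.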